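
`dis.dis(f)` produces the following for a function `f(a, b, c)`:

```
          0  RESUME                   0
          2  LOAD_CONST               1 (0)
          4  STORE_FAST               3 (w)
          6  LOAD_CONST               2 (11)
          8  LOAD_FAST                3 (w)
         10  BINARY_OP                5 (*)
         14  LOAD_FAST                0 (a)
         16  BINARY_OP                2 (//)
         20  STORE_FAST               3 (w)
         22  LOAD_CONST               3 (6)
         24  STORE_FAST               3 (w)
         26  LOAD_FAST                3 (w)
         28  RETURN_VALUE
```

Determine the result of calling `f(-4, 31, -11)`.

6

LOAD_CONST → push 0. Stack: [0]
STORE_FAST w → w=0. Stack: []
LOAD_CONST → push 11. Stack: [11]
LOAD_FAST w → push 0. Stack: [11, 0]
BINARY_OP * → 11 * 0 = 0. Stack: [0]
LOAD_FAST a → push -4. Stack: [0, -4]
BINARY_OP // → 0 // -4 = 0. Stack: [0]
STORE_FAST w → w=0. Stack: []
LOAD_CONST → push 6. Stack: [6]
STORE_FAST w → w=6. Stack: []
LOAD_FAST w → push 6. Stack: [6]
RETURN_VALUE → return 6.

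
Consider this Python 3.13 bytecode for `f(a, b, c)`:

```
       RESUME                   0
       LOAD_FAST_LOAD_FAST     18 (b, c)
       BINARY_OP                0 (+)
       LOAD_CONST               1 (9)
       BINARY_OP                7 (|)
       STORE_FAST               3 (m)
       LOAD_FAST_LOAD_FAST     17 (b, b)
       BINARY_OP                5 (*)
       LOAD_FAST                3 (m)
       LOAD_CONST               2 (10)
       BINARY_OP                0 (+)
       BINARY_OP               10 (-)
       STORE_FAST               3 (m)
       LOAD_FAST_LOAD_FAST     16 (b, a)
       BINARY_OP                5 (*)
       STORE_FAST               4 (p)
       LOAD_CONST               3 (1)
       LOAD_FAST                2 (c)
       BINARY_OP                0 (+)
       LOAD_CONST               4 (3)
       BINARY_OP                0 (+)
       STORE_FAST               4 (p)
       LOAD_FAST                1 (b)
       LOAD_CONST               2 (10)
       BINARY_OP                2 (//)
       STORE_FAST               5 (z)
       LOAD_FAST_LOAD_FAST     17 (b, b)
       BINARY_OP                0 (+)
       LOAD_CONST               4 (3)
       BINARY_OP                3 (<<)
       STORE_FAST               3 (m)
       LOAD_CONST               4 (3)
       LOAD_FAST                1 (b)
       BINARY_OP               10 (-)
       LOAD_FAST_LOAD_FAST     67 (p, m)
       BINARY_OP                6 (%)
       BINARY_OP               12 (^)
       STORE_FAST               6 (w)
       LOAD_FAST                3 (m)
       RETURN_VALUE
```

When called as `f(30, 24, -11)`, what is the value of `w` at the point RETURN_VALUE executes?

LOAD_FAST_LOAD_FAST b,c → push 24,-11. Stack: [24, -11]
BINARY_OP + → 24 + -11 = 13. Stack: [13]
LOAD_CONST → push 9. Stack: [13, 9]
BINARY_OP | → 13 | 9 = 13. Stack: [13]
STORE_FAST m → m=13. Stack: []
LOAD_FAST_LOAD_FAST b,b → push 24,24. Stack: [24, 24]
BINARY_OP * → 24 * 24 = 576. Stack: [576]
LOAD_FAST m → push 13. Stack: [576, 13]
LOAD_CONST → push 10. Stack: [576, 13, 10]
BINARY_OP + → 13 + 10 = 23. Stack: [576, 23]
BINARY_OP - → 576 - 23 = 553. Stack: [553]
STORE_FAST m → m=553. Stack: []
LOAD_FAST_LOAD_FAST b,a → push 24,30. Stack: [24, 30]
BINARY_OP * → 24 * 30 = 720. Stack: [720]
STORE_FAST p → p=720. Stack: []
LOAD_CONST → push 1. Stack: [1]
LOAD_FAST c → push -11. Stack: [1, -11]
BINARY_OP + → 1 + -11 = -10. Stack: [-10]
LOAD_CONST → push 3. Stack: [-10, 3]
BINARY_OP + → -10 + 3 = -7. Stack: [-7]
STORE_FAST p → p=-7. Stack: []
LOAD_FAST b → push 24. Stack: [24]
LOAD_CONST → push 10. Stack: [24, 10]
BINARY_OP // → 24 // 10 = 2. Stack: [2]
STORE_FAST z → z=2. Stack: []
LOAD_FAST_LOAD_FAST b,b → push 24,24. Stack: [24, 24]
BINARY_OP + → 24 + 24 = 48. Stack: [48]
LOAD_CONST → push 3. Stack: [48, 3]
BINARY_OP << → 48 << 3 = 384. Stack: [384]
STORE_FAST m → m=384. Stack: []
LOAD_CONST → push 3. Stack: [3]
LOAD_FAST b → push 24. Stack: [3, 24]
BINARY_OP - → 3 - 24 = -21. Stack: [-21]
LOAD_FAST_LOAD_FAST p,m → push -7,384. Stack: [-21, -7, 384]
BINARY_OP % → -7 % 384 = 377. Stack: [-21, 377]
BINARY_OP ^ → -21 ^ 377 = -366. Stack: [-366]
STORE_FAST w → w=-366. Stack: []
LOAD_FAST m → push 384. Stack: [384]
RETURN_VALUE → return 384.

-366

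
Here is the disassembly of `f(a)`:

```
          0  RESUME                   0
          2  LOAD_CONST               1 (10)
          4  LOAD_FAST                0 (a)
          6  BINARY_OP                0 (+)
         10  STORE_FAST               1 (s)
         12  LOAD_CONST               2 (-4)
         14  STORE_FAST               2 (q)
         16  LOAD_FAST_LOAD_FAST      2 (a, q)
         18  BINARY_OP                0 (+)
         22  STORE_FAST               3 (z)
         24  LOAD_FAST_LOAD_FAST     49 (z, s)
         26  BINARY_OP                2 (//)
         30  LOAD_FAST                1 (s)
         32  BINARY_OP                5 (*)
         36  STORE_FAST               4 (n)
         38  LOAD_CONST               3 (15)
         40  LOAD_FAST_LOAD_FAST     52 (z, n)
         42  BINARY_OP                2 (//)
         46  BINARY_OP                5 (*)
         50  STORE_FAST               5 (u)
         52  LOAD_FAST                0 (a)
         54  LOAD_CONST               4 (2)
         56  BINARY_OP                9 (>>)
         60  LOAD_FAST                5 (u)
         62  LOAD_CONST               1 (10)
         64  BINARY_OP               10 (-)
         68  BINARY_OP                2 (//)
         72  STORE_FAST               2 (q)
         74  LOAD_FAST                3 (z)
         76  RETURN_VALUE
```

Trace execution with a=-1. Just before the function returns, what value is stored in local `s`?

LOAD_CONST → push 10. Stack: [10]
LOAD_FAST a → push -1. Stack: [10, -1]
BINARY_OP + → 10 + -1 = 9. Stack: [9]
STORE_FAST s → s=9. Stack: []
LOAD_CONST → push -4. Stack: [-4]
STORE_FAST q → q=-4. Stack: []
LOAD_FAST_LOAD_FAST a,q → push -1,-4. Stack: [-1, -4]
BINARY_OP + → -1 + -4 = -5. Stack: [-5]
STORE_FAST z → z=-5. Stack: []
LOAD_FAST_LOAD_FAST z,s → push -5,9. Stack: [-5, 9]
BINARY_OP // → -5 // 9 = -1. Stack: [-1]
LOAD_FAST s → push 9. Stack: [-1, 9]
BINARY_OP * → -1 * 9 = -9. Stack: [-9]
STORE_FAST n → n=-9. Stack: []
LOAD_CONST → push 15. Stack: [15]
LOAD_FAST_LOAD_FAST z,n → push -5,-9. Stack: [15, -5, -9]
BINARY_OP // → -5 // -9 = 0. Stack: [15, 0]
BINARY_OP * → 15 * 0 = 0. Stack: [0]
STORE_FAST u → u=0. Stack: []
LOAD_FAST a → push -1. Stack: [-1]
LOAD_CONST → push 2. Stack: [-1, 2]
BINARY_OP >> → -1 >> 2 = -1. Stack: [-1]
LOAD_FAST u → push 0. Stack: [-1, 0]
LOAD_CONST → push 10. Stack: [-1, 0, 10]
BINARY_OP - → 0 - 10 = -10. Stack: [-1, -10]
BINARY_OP // → -1 // -10 = 0. Stack: [0]
STORE_FAST q → q=0. Stack: []
LOAD_FAST z → push -5. Stack: [-5]
RETURN_VALUE → return -5.

9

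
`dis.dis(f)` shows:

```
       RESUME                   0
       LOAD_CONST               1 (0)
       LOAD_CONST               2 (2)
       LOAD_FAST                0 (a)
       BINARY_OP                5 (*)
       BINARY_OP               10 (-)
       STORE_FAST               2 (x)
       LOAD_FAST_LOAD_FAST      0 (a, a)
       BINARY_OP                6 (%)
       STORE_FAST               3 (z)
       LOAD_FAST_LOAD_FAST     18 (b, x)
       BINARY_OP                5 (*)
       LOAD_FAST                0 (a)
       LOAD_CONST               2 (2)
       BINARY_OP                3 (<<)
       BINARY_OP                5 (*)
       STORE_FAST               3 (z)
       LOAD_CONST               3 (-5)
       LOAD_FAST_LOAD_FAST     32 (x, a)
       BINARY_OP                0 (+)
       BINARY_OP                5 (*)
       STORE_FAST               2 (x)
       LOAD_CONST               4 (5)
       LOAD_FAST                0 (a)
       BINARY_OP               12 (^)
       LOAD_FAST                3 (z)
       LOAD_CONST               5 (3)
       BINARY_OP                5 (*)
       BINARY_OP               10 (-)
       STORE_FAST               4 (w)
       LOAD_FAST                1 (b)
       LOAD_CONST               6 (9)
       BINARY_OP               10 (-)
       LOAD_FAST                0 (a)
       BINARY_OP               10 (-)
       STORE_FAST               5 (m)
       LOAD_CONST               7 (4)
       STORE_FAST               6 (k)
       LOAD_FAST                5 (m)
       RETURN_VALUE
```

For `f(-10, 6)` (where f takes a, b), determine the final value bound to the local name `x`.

-50

LOAD_CONST → push 0. Stack: [0]
LOAD_CONST → push 2. Stack: [0, 2]
LOAD_FAST a → push -10. Stack: [0, 2, -10]
BINARY_OP * → 2 * -10 = -20. Stack: [0, -20]
BINARY_OP - → 0 - -20 = 20. Stack: [20]
STORE_FAST x → x=20. Stack: []
LOAD_FAST_LOAD_FAST a,a → push -10,-10. Stack: [-10, -10]
BINARY_OP % → -10 % -10 = 0. Stack: [0]
STORE_FAST z → z=0. Stack: []
LOAD_FAST_LOAD_FAST b,x → push 6,20. Stack: [6, 20]
BINARY_OP * → 6 * 20 = 120. Stack: [120]
LOAD_FAST a → push -10. Stack: [120, -10]
LOAD_CONST → push 2. Stack: [120, -10, 2]
BINARY_OP << → -10 << 2 = -40. Stack: [120, -40]
BINARY_OP * → 120 * -40 = -4800. Stack: [-4800]
STORE_FAST z → z=-4800. Stack: []
LOAD_CONST → push -5. Stack: [-5]
LOAD_FAST_LOAD_FAST x,a → push 20,-10. Stack: [-5, 20, -10]
BINARY_OP + → 20 + -10 = 10. Stack: [-5, 10]
BINARY_OP * → -5 * 10 = -50. Stack: [-50]
STORE_FAST x → x=-50. Stack: []
LOAD_CONST → push 5. Stack: [5]
LOAD_FAST a → push -10. Stack: [5, -10]
BINARY_OP ^ → 5 ^ -10 = -13. Stack: [-13]
LOAD_FAST z → push -4800. Stack: [-13, -4800]
LOAD_CONST → push 3. Stack: [-13, -4800, 3]
BINARY_OP * → -4800 * 3 = -14400. Stack: [-13, -14400]
BINARY_OP - → -13 - -14400 = 14387. Stack: [14387]
STORE_FAST w → w=14387. Stack: []
LOAD_FAST b → push 6. Stack: [6]
LOAD_CONST → push 9. Stack: [6, 9]
BINARY_OP - → 6 - 9 = -3. Stack: [-3]
LOAD_FAST a → push -10. Stack: [-3, -10]
BINARY_OP - → -3 - -10 = 7. Stack: [7]
STORE_FAST m → m=7. Stack: []
LOAD_CONST → push 4. Stack: [4]
STORE_FAST k → k=4. Stack: []
LOAD_FAST m → push 7. Stack: [7]
RETURN_VALUE → return 7.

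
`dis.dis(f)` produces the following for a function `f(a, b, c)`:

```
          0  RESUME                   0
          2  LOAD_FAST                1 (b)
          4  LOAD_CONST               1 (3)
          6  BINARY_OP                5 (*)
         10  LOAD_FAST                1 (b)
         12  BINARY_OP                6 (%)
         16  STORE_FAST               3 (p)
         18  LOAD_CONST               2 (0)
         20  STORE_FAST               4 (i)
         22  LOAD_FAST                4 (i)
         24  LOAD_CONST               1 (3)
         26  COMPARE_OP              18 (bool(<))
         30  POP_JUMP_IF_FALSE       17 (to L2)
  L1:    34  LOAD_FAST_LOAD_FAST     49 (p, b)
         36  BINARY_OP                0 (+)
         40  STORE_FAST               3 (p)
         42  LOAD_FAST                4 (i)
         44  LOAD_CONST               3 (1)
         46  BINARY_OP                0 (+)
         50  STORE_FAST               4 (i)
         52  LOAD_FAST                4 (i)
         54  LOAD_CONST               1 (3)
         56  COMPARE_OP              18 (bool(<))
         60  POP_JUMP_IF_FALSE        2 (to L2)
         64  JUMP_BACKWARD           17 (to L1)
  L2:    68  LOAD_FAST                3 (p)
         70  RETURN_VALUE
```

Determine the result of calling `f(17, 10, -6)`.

LOAD_FAST b → push 10. Stack: [10]
LOAD_CONST → push 3. Stack: [10, 3]
BINARY_OP * → 10 * 3 = 30. Stack: [30]
LOAD_FAST b → push 10. Stack: [30, 10]
BINARY_OP % → 30 % 10 = 0. Stack: [0]
STORE_FAST p → p=0. Stack: []
LOAD_CONST → push 0. Stack: [0]
STORE_FAST i → i=0. Stack: []
LOAD_FAST i → push 0. Stack: [0]
LOAD_CONST → push 3. Stack: [0, 3]
COMPARE_OP bool(<) → 0 vs 3 = True. Stack: [True]
POP_JUMP_IF_FALSE → pop True; no jump. Stack: []
LOAD_FAST_LOAD_FAST p,b → push 0,10. Stack: [0, 10]
BINARY_OP + → 0 + 10 = 10. Stack: [10]
STORE_FAST p → p=10. Stack: []
LOAD_FAST i → push 0. Stack: [0]
LOAD_CONST → push 1. Stack: [0, 1]
BINARY_OP + → 0 + 1 = 1. Stack: [1]
STORE_FAST i → i=1. Stack: []
LOAD_FAST i → push 1. Stack: [1]
LOAD_CONST → push 3. Stack: [1, 3]
COMPARE_OP bool(<) → 1 vs 3 = True. Stack: [True]
POP_JUMP_IF_FALSE → pop True; no jump. Stack: []
LOAD_FAST_LOAD_FAST p,b → push 10,10. Stack: [10, 10]
BINARY_OP + → 10 + 10 = 20. Stack: [20]
STORE_FAST p → p=20. Stack: []
LOAD_FAST i → push 1. Stack: [1]
LOAD_CONST → push 1. Stack: [1, 1]
BINARY_OP + → 1 + 1 = 2. Stack: [2]
STORE_FAST i → i=2. Stack: []
LOAD_FAST i → push 2. Stack: [2]
LOAD_CONST → push 3. Stack: [2, 3]
COMPARE_OP bool(<) → 2 vs 3 = True. Stack: [True]
POP_JUMP_IF_FALSE → pop True; no jump. Stack: []
LOAD_FAST_LOAD_FAST p,b → push 20,10. Stack: [20, 10]
BINARY_OP + → 20 + 10 = 30. Stack: [30]
STORE_FAST p → p=30. Stack: []
LOAD_FAST i → push 2. Stack: [2]
LOAD_CONST → push 1. Stack: [2, 1]
BINARY_OP + → 2 + 1 = 3. Stack: [3]
STORE_FAST i → i=3. Stack: []
LOAD_FAST i → push 3. Stack: [3]
LOAD_CONST → push 3. Stack: [3, 3]
COMPARE_OP bool(<) → 3 vs 3 = False. Stack: [False]
POP_JUMP_IF_FALSE → pop False; jump. Stack: []
LOAD_FAST p → push 30. Stack: [30]
RETURN_VALUE → return 30.

30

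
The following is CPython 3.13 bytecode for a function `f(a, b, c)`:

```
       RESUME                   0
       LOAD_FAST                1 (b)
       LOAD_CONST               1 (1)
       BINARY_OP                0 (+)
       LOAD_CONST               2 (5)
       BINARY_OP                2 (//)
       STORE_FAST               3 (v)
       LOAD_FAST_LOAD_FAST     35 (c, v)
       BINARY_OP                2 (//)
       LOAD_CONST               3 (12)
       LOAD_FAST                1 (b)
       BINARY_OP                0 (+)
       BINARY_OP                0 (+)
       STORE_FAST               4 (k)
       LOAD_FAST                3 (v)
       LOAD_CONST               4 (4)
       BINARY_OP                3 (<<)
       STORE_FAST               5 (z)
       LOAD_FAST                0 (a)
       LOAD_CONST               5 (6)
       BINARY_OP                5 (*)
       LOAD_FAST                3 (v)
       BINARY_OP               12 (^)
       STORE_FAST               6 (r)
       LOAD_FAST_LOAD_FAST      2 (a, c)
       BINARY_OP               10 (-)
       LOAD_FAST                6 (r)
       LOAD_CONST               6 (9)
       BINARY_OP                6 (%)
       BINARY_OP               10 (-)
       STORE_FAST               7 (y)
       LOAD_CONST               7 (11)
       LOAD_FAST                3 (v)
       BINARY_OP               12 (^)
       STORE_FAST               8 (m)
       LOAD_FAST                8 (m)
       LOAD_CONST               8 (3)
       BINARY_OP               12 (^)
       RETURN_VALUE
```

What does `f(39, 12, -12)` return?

10

LOAD_FAST b → push 12. Stack: [12]
LOAD_CONST → push 1. Stack: [12, 1]
BINARY_OP + → 12 + 1 = 13. Stack: [13]
LOAD_CONST → push 5. Stack: [13, 5]
BINARY_OP // → 13 // 5 = 2. Stack: [2]
STORE_FAST v → v=2. Stack: []
LOAD_FAST_LOAD_FAST c,v → push -12,2. Stack: [-12, 2]
BINARY_OP // → -12 // 2 = -6. Stack: [-6]
LOAD_CONST → push 12. Stack: [-6, 12]
LOAD_FAST b → push 12. Stack: [-6, 12, 12]
BINARY_OP + → 12 + 12 = 24. Stack: [-6, 24]
BINARY_OP + → -6 + 24 = 18. Stack: [18]
STORE_FAST k → k=18. Stack: []
LOAD_FAST v → push 2. Stack: [2]
LOAD_CONST → push 4. Stack: [2, 4]
BINARY_OP << → 2 << 4 = 32. Stack: [32]
STORE_FAST z → z=32. Stack: []
LOAD_FAST a → push 39. Stack: [39]
LOAD_CONST → push 6. Stack: [39, 6]
BINARY_OP * → 39 * 6 = 234. Stack: [234]
LOAD_FAST v → push 2. Stack: [234, 2]
BINARY_OP ^ → 234 ^ 2 = 232. Stack: [232]
STORE_FAST r → r=232. Stack: []
LOAD_FAST_LOAD_FAST a,c → push 39,-12. Stack: [39, -12]
BINARY_OP - → 39 - -12 = 51. Stack: [51]
LOAD_FAST r → push 232. Stack: [51, 232]
LOAD_CONST → push 9. Stack: [51, 232, 9]
BINARY_OP % → 232 % 9 = 7. Stack: [51, 7]
BINARY_OP - → 51 - 7 = 44. Stack: [44]
STORE_FAST y → y=44. Stack: []
LOAD_CONST → push 11. Stack: [11]
LOAD_FAST v → push 2. Stack: [11, 2]
BINARY_OP ^ → 11 ^ 2 = 9. Stack: [9]
STORE_FAST m → m=9. Stack: []
LOAD_FAST m → push 9. Stack: [9]
LOAD_CONST → push 3. Stack: [9, 3]
BINARY_OP ^ → 9 ^ 3 = 10. Stack: [10]
RETURN_VALUE → return 10.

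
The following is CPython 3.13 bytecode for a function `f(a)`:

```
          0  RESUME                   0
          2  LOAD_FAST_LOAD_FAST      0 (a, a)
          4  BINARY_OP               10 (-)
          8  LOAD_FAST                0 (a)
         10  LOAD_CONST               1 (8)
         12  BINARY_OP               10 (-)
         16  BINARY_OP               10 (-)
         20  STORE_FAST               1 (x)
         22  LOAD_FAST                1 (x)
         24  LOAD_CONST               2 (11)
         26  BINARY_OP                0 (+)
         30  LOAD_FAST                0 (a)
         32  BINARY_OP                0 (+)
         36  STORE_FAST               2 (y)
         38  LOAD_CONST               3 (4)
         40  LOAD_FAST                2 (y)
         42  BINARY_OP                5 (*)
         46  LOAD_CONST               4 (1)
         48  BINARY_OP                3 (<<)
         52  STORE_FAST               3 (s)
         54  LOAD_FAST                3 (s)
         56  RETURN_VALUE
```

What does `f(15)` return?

LOAD_FAST_LOAD_FAST a,a → push 15,15. Stack: [15, 15]
BINARY_OP - → 15 - 15 = 0. Stack: [0]
LOAD_FAST a → push 15. Stack: [0, 15]
LOAD_CONST → push 8. Stack: [0, 15, 8]
BINARY_OP - → 15 - 8 = 7. Stack: [0, 7]
BINARY_OP - → 0 - 7 = -7. Stack: [-7]
STORE_FAST x → x=-7. Stack: []
LOAD_FAST x → push -7. Stack: [-7]
LOAD_CONST → push 11. Stack: [-7, 11]
BINARY_OP + → -7 + 11 = 4. Stack: [4]
LOAD_FAST a → push 15. Stack: [4, 15]
BINARY_OP + → 4 + 15 = 19. Stack: [19]
STORE_FAST y → y=19. Stack: []
LOAD_CONST → push 4. Stack: [4]
LOAD_FAST y → push 19. Stack: [4, 19]
BINARY_OP * → 4 * 19 = 76. Stack: [76]
LOAD_CONST → push 1. Stack: [76, 1]
BINARY_OP << → 76 << 1 = 152. Stack: [152]
STORE_FAST s → s=152. Stack: []
LOAD_FAST s → push 152. Stack: [152]
RETURN_VALUE → return 152.

152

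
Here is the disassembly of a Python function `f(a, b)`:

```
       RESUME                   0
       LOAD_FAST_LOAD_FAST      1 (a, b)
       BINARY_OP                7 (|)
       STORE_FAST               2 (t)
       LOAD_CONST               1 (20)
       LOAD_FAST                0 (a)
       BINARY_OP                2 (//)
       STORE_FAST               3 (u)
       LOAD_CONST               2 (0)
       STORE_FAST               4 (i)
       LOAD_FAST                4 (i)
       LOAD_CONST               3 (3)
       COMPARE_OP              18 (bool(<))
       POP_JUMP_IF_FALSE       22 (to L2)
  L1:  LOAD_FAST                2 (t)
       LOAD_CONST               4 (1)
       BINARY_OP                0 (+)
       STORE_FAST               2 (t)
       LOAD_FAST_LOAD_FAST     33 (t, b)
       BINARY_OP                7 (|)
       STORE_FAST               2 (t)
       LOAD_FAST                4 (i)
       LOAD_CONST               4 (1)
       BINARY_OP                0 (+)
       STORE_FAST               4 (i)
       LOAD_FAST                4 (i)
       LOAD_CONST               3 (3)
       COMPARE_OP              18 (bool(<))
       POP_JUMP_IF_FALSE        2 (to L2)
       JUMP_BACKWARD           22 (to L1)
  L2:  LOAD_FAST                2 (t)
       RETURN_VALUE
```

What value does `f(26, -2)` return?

LOAD_FAST_LOAD_FAST a,b → push 26,-2. Stack: [26, -2]
BINARY_OP | → 26 | -2 = -2. Stack: [-2]
STORE_FAST t → t=-2. Stack: []
LOAD_CONST → push 20. Stack: [20]
LOAD_FAST a → push 26. Stack: [20, 26]
BINARY_OP // → 20 // 26 = 0. Stack: [0]
STORE_FAST u → u=0. Stack: []
LOAD_CONST → push 0. Stack: [0]
STORE_FAST i → i=0. Stack: []
LOAD_FAST i → push 0. Stack: [0]
LOAD_CONST → push 3. Stack: [0, 3]
COMPARE_OP bool(<) → 0 vs 3 = True. Stack: [True]
POP_JUMP_IF_FALSE → pop True; no jump. Stack: []
LOAD_FAST t → push -2. Stack: [-2]
LOAD_CONST → push 1. Stack: [-2, 1]
BINARY_OP + → -2 + 1 = -1. Stack: [-1]
STORE_FAST t → t=-1. Stack: []
LOAD_FAST_LOAD_FAST t,b → push -1,-2. Stack: [-1, -2]
BINARY_OP | → -1 | -2 = -1. Stack: [-1]
STORE_FAST t → t=-1. Stack: []
LOAD_FAST i → push 0. Stack: [0]
LOAD_CONST → push 1. Stack: [0, 1]
BINARY_OP + → 0 + 1 = 1. Stack: [1]
STORE_FAST i → i=1. Stack: []
LOAD_FAST i → push 1. Stack: [1]
LOAD_CONST → push 3. Stack: [1, 3]
COMPARE_OP bool(<) → 1 vs 3 = True. Stack: [True]
POP_JUMP_IF_FALSE → pop True; no jump. Stack: []
LOAD_FAST t → push -1. Stack: [-1]
LOAD_CONST → push 1. Stack: [-1, 1]
BINARY_OP + → -1 + 1 = 0. Stack: [0]
STORE_FAST t → t=0. Stack: []
LOAD_FAST_LOAD_FAST t,b → push 0,-2. Stack: [0, -2]
BINARY_OP | → 0 | -2 = -2. Stack: [-2]
STORE_FAST t → t=-2. Stack: []
LOAD_FAST i → push 1. Stack: [1]
LOAD_CONST → push 1. Stack: [1, 1]
BINARY_OP + → 1 + 1 = 2. Stack: [2]
STORE_FAST i → i=2. Stack: []
LOAD_FAST i → push 2. Stack: [2]
LOAD_CONST → push 3. Stack: [2, 3]
COMPARE_OP bool(<) → 2 vs 3 = True. Stack: [True]
POP_JUMP_IF_FALSE → pop True; no jump. Stack: []
LOAD_FAST t → push -2. Stack: [-2]
LOAD_CONST → push 1. Stack: [-2, 1]
BINARY_OP + → -2 + 1 = -1. Stack: [-1]
STORE_FAST t → t=-1. Stack: []
LOAD_FAST_LOAD_FAST t,b → push -1,-2. Stack: [-1, -2]
BINARY_OP | → -1 | -2 = -1. Stack: [-1]
STORE_FAST t → t=-1. Stack: []
LOAD_FAST i → push 2. Stack: [2]
LOAD_CONST → push 1. Stack: [2, 1]
BINARY_OP + → 2 + 1 = 3. Stack: [3]
STORE_FAST i → i=3. Stack: []
LOAD_FAST i → push 3. Stack: [3]
LOAD_CONST → push 3. Stack: [3, 3]
COMPARE_OP bool(<) → 3 vs 3 = False. Stack: [False]
POP_JUMP_IF_FALSE → pop False; jump. Stack: []
LOAD_FAST t → push -1. Stack: [-1]
RETURN_VALUE → return -1.

-1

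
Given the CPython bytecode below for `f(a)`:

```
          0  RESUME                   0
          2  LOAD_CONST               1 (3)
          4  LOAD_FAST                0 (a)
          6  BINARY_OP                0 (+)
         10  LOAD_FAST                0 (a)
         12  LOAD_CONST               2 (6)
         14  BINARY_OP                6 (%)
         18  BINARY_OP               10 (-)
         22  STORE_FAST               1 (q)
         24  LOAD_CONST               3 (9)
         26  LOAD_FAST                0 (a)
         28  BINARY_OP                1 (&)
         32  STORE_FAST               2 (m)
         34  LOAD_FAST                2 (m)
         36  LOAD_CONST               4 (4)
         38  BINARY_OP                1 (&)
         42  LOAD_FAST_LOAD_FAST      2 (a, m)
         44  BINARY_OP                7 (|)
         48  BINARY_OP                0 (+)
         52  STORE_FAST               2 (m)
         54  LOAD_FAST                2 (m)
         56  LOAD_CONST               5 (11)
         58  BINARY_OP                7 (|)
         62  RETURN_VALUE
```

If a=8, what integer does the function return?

11

LOAD_CONST → push 3. Stack: [3]
LOAD_FAST a → push 8. Stack: [3, 8]
BINARY_OP + → 3 + 8 = 11. Stack: [11]
LOAD_FAST a → push 8. Stack: [11, 8]
LOAD_CONST → push 6. Stack: [11, 8, 6]
BINARY_OP % → 8 % 6 = 2. Stack: [11, 2]
BINARY_OP - → 11 - 2 = 9. Stack: [9]
STORE_FAST q → q=9. Stack: []
LOAD_CONST → push 9. Stack: [9]
LOAD_FAST a → push 8. Stack: [9, 8]
BINARY_OP & → 9 & 8 = 8. Stack: [8]
STORE_FAST m → m=8. Stack: []
LOAD_FAST m → push 8. Stack: [8]
LOAD_CONST → push 4. Stack: [8, 4]
BINARY_OP & → 8 & 4 = 0. Stack: [0]
LOAD_FAST_LOAD_FAST a,m → push 8,8. Stack: [0, 8, 8]
BINARY_OP | → 8 | 8 = 8. Stack: [0, 8]
BINARY_OP + → 0 + 8 = 8. Stack: [8]
STORE_FAST m → m=8. Stack: []
LOAD_FAST m → push 8. Stack: [8]
LOAD_CONST → push 11. Stack: [8, 11]
BINARY_OP | → 8 | 11 = 11. Stack: [11]
RETURN_VALUE → return 11.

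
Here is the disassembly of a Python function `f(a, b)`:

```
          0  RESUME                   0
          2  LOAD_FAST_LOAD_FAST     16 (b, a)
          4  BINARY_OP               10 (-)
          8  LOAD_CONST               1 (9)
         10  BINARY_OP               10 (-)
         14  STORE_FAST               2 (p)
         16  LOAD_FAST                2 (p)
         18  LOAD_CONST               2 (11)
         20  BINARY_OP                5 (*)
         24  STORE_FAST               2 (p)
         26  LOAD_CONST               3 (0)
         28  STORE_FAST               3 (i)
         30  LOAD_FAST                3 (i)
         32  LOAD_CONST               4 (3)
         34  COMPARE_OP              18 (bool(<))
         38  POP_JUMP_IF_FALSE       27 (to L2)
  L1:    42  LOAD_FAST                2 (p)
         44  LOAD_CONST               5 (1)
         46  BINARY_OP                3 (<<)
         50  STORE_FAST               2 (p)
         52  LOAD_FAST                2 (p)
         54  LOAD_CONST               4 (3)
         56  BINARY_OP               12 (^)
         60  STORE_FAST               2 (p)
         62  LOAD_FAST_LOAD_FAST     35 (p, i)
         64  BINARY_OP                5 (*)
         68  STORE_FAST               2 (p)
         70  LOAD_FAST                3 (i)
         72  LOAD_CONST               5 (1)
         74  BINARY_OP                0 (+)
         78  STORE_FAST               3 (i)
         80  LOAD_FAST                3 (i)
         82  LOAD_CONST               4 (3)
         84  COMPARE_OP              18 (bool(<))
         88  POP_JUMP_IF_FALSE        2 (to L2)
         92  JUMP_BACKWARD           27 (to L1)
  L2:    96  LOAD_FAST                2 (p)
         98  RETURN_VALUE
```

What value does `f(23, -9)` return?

LOAD_FAST_LOAD_FAST b,a → push -9,23
BINARY_OP - → -9 - 23 = -32
LOAD_CONST → push 9
BINARY_OP - → -32 - 9 = -41
STORE_FAST p → p=-41
LOAD_FAST p → push -41
LOAD_CONST → push 11
BINARY_OP * → -41 * 11 = -451
STORE_FAST p → p=-451
LOAD_CONST → push 0
STORE_FAST i → i=0
LOAD_FAST i → push 0
LOAD_CONST → push 3
COMPARE_OP bool(<) → 0 vs 3 = True
POP_JUMP_IF_FALSE → pop True; no jump
LOAD_FAST p → push -451
LOAD_CONST → push 1
BINARY_OP << → -451 << 1 = -902
STORE_FAST p → p=-902
LOAD_FAST p → push -902
LOAD_CONST → push 3
BINARY_OP ^ → -902 ^ 3 = -903
STORE_FAST p → p=-903
LOAD_FAST_LOAD_FAST p,i → push -903,0
BINARY_OP * → -903 * 0 = 0
STORE_FAST p → p=0
LOAD_FAST i → push 0
LOAD_CONST → push 1
BINARY_OP + → 0 + 1 = 1
STORE_FAST i → i=1
LOAD_FAST i → push 1
LOAD_CONST → push 3
COMPARE_OP bool(<) → 1 vs 3 = True
POP_JUMP_IF_FALSE → pop True; no jump
LOAD_FAST p → push 0
LOAD_CONST → push 1
BINARY_OP << → 0 << 1 = 0
STORE_FAST p → p=0
LOAD_FAST p → push 0
LOAD_CONST → push 3
BINARY_OP ^ → 0 ^ 3 = 3
STORE_FAST p → p=3
LOAD_FAST_LOAD_FAST p,i → push 3,1
BINARY_OP * → 3 * 1 = 3
STORE_FAST p → p=3
LOAD_FAST i → push 1
LOAD_CONST → push 1
BINARY_OP + → 1 + 1 = 2
STORE_FAST i → i=2
LOAD_FAST i → push 2
LOAD_CONST → push 3
COMPARE_OP bool(<) → 2 vs 3 = True
POP_JUMP_IF_FALSE → pop True; no jump
LOAD_FAST p → push 3
LOAD_CONST → push 1
BINARY_OP << → 3 << 1 = 6
STORE_FAST p → p=6
LOAD_FAST p → push 6
LOAD_CONST → push 3
BINARY_OP ^ → 6 ^ 3 = 5
STORE_FAST p → p=5
LOAD_FAST_LOAD_FAST p,i → push 5,2
BINARY_OP * → 5 * 2 = 10
STORE_FAST p → p=10
LOAD_FAST i → push 2
LOAD_CONST → push 1
BINARY_OP + → 2 + 1 = 3
STORE_FAST i → i=3
LOAD_FAST i → push 3
LOAD_CONST → push 3
COMPARE_OP bool(<) → 3 vs 3 = False
POP_JUMP_IF_FALSE → pop False; jump
LOAD_FAST p → push 10
RETURN_VALUE → return 10.

10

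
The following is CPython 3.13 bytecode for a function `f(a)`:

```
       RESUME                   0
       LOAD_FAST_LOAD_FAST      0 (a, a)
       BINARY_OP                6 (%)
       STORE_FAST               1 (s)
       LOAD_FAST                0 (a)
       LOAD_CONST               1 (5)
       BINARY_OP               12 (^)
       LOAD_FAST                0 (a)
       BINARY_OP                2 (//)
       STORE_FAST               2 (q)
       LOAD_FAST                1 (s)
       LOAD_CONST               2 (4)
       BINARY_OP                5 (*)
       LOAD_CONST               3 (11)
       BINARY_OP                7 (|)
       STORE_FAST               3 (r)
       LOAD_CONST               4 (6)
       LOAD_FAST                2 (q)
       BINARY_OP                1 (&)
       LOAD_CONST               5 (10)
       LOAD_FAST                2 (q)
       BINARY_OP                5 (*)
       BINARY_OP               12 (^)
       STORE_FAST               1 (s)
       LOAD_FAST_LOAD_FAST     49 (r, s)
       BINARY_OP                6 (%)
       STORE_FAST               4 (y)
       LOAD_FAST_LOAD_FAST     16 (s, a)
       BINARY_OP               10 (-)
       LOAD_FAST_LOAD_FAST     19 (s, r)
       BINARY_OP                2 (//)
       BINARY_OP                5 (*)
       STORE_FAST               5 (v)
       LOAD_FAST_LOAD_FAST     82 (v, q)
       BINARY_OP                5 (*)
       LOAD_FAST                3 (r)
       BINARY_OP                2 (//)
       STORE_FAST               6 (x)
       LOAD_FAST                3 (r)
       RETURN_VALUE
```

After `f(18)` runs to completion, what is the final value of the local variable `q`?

LOAD_FAST_LOAD_FAST a,a → push 18,18. Stack: [18, 18]
BINARY_OP % → 18 % 18 = 0. Stack: [0]
STORE_FAST s → s=0. Stack: []
LOAD_FAST a → push 18. Stack: [18]
LOAD_CONST → push 5. Stack: [18, 5]
BINARY_OP ^ → 18 ^ 5 = 23. Stack: [23]
LOAD_FAST a → push 18. Stack: [23, 18]
BINARY_OP // → 23 // 18 = 1. Stack: [1]
STORE_FAST q → q=1. Stack: []
LOAD_FAST s → push 0. Stack: [0]
LOAD_CONST → push 4. Stack: [0, 4]
BINARY_OP * → 0 * 4 = 0. Stack: [0]
LOAD_CONST → push 11. Stack: [0, 11]
BINARY_OP | → 0 | 11 = 11. Stack: [11]
STORE_FAST r → r=11. Stack: []
LOAD_CONST → push 6. Stack: [6]
LOAD_FAST q → push 1. Stack: [6, 1]
BINARY_OP & → 6 & 1 = 0. Stack: [0]
LOAD_CONST → push 10. Stack: [0, 10]
LOAD_FAST q → push 1. Stack: [0, 10, 1]
BINARY_OP * → 10 * 1 = 10. Stack: [0, 10]
BINARY_OP ^ → 0 ^ 10 = 10. Stack: [10]
STORE_FAST s → s=10. Stack: []
LOAD_FAST_LOAD_FAST r,s → push 11,10. Stack: [11, 10]
BINARY_OP % → 11 % 10 = 1. Stack: [1]
STORE_FAST y → y=1. Stack: []
LOAD_FAST_LOAD_FAST s,a → push 10,18. Stack: [10, 18]
BINARY_OP - → 10 - 18 = -8. Stack: [-8]
LOAD_FAST_LOAD_FAST s,r → push 10,11. Stack: [-8, 10, 11]
BINARY_OP // → 10 // 11 = 0. Stack: [-8, 0]
BINARY_OP * → -8 * 0 = 0. Stack: [0]
STORE_FAST v → v=0. Stack: []
LOAD_FAST_LOAD_FAST v,q → push 0,1. Stack: [0, 1]
BINARY_OP * → 0 * 1 = 0. Stack: [0]
LOAD_FAST r → push 11. Stack: [0, 11]
BINARY_OP // → 0 // 11 = 0. Stack: [0]
STORE_FAST x → x=0. Stack: []
LOAD_FAST r → push 11. Stack: [11]
RETURN_VALUE → return 11.

1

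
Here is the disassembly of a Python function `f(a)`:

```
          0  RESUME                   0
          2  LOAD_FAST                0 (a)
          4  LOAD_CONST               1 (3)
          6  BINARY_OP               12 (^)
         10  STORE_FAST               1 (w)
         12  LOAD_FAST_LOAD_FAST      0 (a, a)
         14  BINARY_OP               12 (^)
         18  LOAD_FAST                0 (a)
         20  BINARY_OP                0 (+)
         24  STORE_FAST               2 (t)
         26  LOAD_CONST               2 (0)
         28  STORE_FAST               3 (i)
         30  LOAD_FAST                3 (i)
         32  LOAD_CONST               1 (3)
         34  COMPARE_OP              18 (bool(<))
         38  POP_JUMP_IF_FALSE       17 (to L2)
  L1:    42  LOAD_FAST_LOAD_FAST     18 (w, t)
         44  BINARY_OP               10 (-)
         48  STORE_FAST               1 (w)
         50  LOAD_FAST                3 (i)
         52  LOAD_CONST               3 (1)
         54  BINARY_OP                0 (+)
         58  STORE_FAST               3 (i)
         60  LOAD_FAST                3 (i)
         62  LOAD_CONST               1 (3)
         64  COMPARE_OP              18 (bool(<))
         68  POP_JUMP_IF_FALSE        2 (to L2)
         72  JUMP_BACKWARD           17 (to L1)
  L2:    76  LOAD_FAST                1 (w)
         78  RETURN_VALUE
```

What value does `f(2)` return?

-5

LOAD_FAST a → push 2. Stack: [2]
LOAD_CONST → push 3. Stack: [2, 3]
BINARY_OP ^ → 2 ^ 3 = 1. Stack: [1]
STORE_FAST w → w=1. Stack: []
LOAD_FAST_LOAD_FAST a,a → push 2,2. Stack: [2, 2]
BINARY_OP ^ → 2 ^ 2 = 0. Stack: [0]
LOAD_FAST a → push 2. Stack: [0, 2]
BINARY_OP + → 0 + 2 = 2. Stack: [2]
STORE_FAST t → t=2. Stack: []
LOAD_CONST → push 0. Stack: [0]
STORE_FAST i → i=0. Stack: []
LOAD_FAST i → push 0. Stack: [0]
LOAD_CONST → push 3. Stack: [0, 3]
COMPARE_OP bool(<) → 0 vs 3 = True. Stack: [True]
POP_JUMP_IF_FALSE → pop True; no jump. Stack: []
LOAD_FAST_LOAD_FAST w,t → push 1,2. Stack: [1, 2]
BINARY_OP - → 1 - 2 = -1. Stack: [-1]
STORE_FAST w → w=-1. Stack: []
LOAD_FAST i → push 0. Stack: [0]
LOAD_CONST → push 1. Stack: [0, 1]
BINARY_OP + → 0 + 1 = 1. Stack: [1]
STORE_FAST i → i=1. Stack: []
LOAD_FAST i → push 1. Stack: [1]
LOAD_CONST → push 3. Stack: [1, 3]
COMPARE_OP bool(<) → 1 vs 3 = True. Stack: [True]
POP_JUMP_IF_FALSE → pop True; no jump. Stack: []
LOAD_FAST_LOAD_FAST w,t → push -1,2. Stack: [-1, 2]
BINARY_OP - → -1 - 2 = -3. Stack: [-3]
STORE_FAST w → w=-3. Stack: []
LOAD_FAST i → push 1. Stack: [1]
LOAD_CONST → push 1. Stack: [1, 1]
BINARY_OP + → 1 + 1 = 2. Stack: [2]
STORE_FAST i → i=2. Stack: []
LOAD_FAST i → push 2. Stack: [2]
LOAD_CONST → push 3. Stack: [2, 3]
COMPARE_OP bool(<) → 2 vs 3 = True. Stack: [True]
POP_JUMP_IF_FALSE → pop True; no jump. Stack: []
LOAD_FAST_LOAD_FAST w,t → push -3,2. Stack: [-3, 2]
BINARY_OP - → -3 - 2 = -5. Stack: [-5]
STORE_FAST w → w=-5. Stack: []
LOAD_FAST i → push 2. Stack: [2]
LOAD_CONST → push 1. Stack: [2, 1]
BINARY_OP + → 2 + 1 = 3. Stack: [3]
STORE_FAST i → i=3. Stack: []
LOAD_FAST i → push 3. Stack: [3]
LOAD_CONST → push 3. Stack: [3, 3]
COMPARE_OP bool(<) → 3 vs 3 = False. Stack: [False]
POP_JUMP_IF_FALSE → pop False; jump. Stack: []
LOAD_FAST w → push -5. Stack: [-5]
RETURN_VALUE → return -5.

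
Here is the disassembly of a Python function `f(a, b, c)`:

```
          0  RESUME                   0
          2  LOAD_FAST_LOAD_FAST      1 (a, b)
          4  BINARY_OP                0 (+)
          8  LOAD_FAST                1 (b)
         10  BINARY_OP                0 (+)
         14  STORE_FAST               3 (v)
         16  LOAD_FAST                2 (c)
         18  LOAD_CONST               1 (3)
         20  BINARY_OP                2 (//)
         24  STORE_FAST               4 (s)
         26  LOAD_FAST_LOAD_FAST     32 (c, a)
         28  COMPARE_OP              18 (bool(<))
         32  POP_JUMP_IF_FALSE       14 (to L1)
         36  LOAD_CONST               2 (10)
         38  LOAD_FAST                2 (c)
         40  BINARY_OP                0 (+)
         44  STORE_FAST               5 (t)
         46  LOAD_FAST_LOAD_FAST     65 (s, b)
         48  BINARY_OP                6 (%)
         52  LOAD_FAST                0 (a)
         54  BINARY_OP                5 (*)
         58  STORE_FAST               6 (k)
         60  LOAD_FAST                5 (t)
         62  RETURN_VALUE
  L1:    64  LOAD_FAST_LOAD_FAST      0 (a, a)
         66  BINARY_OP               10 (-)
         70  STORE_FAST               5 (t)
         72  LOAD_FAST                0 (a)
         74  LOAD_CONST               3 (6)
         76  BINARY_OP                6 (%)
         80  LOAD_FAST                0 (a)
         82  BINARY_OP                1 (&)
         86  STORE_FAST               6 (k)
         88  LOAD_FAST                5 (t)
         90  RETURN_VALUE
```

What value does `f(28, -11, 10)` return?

20

LOAD_FAST_LOAD_FAST a,b → push 28,-11. Stack: [28, -11]
BINARY_OP + → 28 + -11 = 17. Stack: [17]
LOAD_FAST b → push -11. Stack: [17, -11]
BINARY_OP + → 17 + -11 = 6. Stack: [6]
STORE_FAST v → v=6. Stack: []
LOAD_FAST c → push 10. Stack: [10]
LOAD_CONST → push 3. Stack: [10, 3]
BINARY_OP // → 10 // 3 = 3. Stack: [3]
STORE_FAST s → s=3. Stack: []
LOAD_FAST_LOAD_FAST c,a → push 10,28. Stack: [10, 28]
COMPARE_OP bool(<) → 10 vs 28 = True. Stack: [True]
POP_JUMP_IF_FALSE → pop True; no jump. Stack: []
LOAD_CONST → push 10. Stack: [10]
LOAD_FAST c → push 10. Stack: [10, 10]
BINARY_OP + → 10 + 10 = 20. Stack: [20]
STORE_FAST t → t=20. Stack: []
LOAD_FAST_LOAD_FAST s,b → push 3,-11. Stack: [3, -11]
BINARY_OP % → 3 % -11 = -8. Stack: [-8]
LOAD_FAST a → push 28. Stack: [-8, 28]
BINARY_OP * → -8 * 28 = -224. Stack: [-224]
STORE_FAST k → k=-224. Stack: []
LOAD_FAST t → push 20. Stack: [20]
RETURN_VALUE → return 20.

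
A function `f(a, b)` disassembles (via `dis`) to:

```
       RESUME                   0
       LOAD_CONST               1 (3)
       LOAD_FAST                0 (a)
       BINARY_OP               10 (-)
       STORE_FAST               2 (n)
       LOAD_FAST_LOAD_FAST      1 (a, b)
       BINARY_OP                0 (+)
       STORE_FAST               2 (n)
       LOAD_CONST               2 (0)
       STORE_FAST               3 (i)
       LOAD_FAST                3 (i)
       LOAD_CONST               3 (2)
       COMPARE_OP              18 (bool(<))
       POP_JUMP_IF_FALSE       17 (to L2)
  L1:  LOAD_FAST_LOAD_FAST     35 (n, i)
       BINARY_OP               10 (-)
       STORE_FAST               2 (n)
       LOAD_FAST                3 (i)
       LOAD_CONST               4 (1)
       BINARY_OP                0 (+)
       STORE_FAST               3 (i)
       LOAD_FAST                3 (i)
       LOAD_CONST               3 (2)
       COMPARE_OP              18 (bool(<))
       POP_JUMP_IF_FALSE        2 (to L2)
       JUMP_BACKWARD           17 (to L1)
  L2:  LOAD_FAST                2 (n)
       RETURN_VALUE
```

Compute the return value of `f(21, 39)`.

LOAD_CONST → push 3. Stack: [3]
LOAD_FAST a → push 21. Stack: [3, 21]
BINARY_OP - → 3 - 21 = -18. Stack: [-18]
STORE_FAST n → n=-18. Stack: []
LOAD_FAST_LOAD_FAST a,b → push 21,39. Stack: [21, 39]
BINARY_OP + → 21 + 39 = 60. Stack: [60]
STORE_FAST n → n=60. Stack: []
LOAD_CONST → push 0. Stack: [0]
STORE_FAST i → i=0. Stack: []
LOAD_FAST i → push 0. Stack: [0]
LOAD_CONST → push 2. Stack: [0, 2]
COMPARE_OP bool(<) → 0 vs 2 = True. Stack: [True]
POP_JUMP_IF_FALSE → pop True; no jump. Stack: []
LOAD_FAST_LOAD_FAST n,i → push 60,0. Stack: [60, 0]
BINARY_OP - → 60 - 0 = 60. Stack: [60]
STORE_FAST n → n=60. Stack: []
LOAD_FAST i → push 0. Stack: [0]
LOAD_CONST → push 1. Stack: [0, 1]
BINARY_OP + → 0 + 1 = 1. Stack: [1]
STORE_FAST i → i=1. Stack: []
LOAD_FAST i → push 1. Stack: [1]
LOAD_CONST → push 2. Stack: [1, 2]
COMPARE_OP bool(<) → 1 vs 2 = True. Stack: [True]
POP_JUMP_IF_FALSE → pop True; no jump. Stack: []
LOAD_FAST_LOAD_FAST n,i → push 60,1. Stack: [60, 1]
BINARY_OP - → 60 - 1 = 59. Stack: [59]
STORE_FAST n → n=59. Stack: []
LOAD_FAST i → push 1. Stack: [1]
LOAD_CONST → push 1. Stack: [1, 1]
BINARY_OP + → 1 + 1 = 2. Stack: [2]
STORE_FAST i → i=2. Stack: []
LOAD_FAST i → push 2. Stack: [2]
LOAD_CONST → push 2. Stack: [2, 2]
COMPARE_OP bool(<) → 2 vs 2 = False. Stack: [False]
POP_JUMP_IF_FALSE → pop False; jump. Stack: []
LOAD_FAST n → push 59. Stack: [59]
RETURN_VALUE → return 59.

59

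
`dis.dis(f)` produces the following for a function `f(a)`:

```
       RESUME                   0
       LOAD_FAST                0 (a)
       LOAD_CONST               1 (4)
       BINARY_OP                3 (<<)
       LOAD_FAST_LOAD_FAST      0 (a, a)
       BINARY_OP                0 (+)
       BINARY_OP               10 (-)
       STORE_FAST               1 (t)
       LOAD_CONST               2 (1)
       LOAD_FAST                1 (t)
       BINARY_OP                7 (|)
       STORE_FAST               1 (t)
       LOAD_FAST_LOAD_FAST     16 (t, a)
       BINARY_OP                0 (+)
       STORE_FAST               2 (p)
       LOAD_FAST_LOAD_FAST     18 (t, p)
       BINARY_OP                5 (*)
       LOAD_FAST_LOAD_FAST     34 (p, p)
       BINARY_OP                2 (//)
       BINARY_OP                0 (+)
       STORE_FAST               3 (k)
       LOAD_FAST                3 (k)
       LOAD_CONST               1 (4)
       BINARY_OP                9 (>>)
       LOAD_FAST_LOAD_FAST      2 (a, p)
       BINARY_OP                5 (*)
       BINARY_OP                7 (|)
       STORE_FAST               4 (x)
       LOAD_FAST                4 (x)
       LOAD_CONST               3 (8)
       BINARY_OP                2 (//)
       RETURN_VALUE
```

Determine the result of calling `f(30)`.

LOAD_FAST a → push 30. Stack: [30]
LOAD_CONST → push 4. Stack: [30, 4]
BINARY_OP << → 30 << 4 = 480. Stack: [480]
LOAD_FAST_LOAD_FAST a,a → push 30,30. Stack: [480, 30, 30]
BINARY_OP + → 30 + 30 = 60. Stack: [480, 60]
BINARY_OP - → 480 - 60 = 420. Stack: [420]
STORE_FAST t → t=420. Stack: []
LOAD_CONST → push 1. Stack: [1]
LOAD_FAST t → push 420. Stack: [1, 420]
BINARY_OP | → 1 | 420 = 421. Stack: [421]
STORE_FAST t → t=421. Stack: []
LOAD_FAST_LOAD_FAST t,a → push 421,30. Stack: [421, 30]
BINARY_OP + → 421 + 30 = 451. Stack: [451]
STORE_FAST p → p=451. Stack: []
LOAD_FAST_LOAD_FAST t,p → push 421,451. Stack: [421, 451]
BINARY_OP * → 421 * 451 = 189871. Stack: [189871]
LOAD_FAST_LOAD_FAST p,p → push 451,451. Stack: [189871, 451, 451]
BINARY_OP // → 451 // 451 = 1. Stack: [189871, 1]
BINARY_OP + → 189871 + 1 = 189872. Stack: [189872]
STORE_FAST k → k=189872. Stack: []
LOAD_FAST k → push 189872. Stack: [189872]
LOAD_CONST → push 4. Stack: [189872, 4]
BINARY_OP >> → 189872 >> 4 = 11867. Stack: [11867]
LOAD_FAST_LOAD_FAST a,p → push 30,451. Stack: [11867, 30, 451]
BINARY_OP * → 30 * 451 = 13530. Stack: [11867, 13530]
BINARY_OP | → 11867 | 13530 = 16091. Stack: [16091]
STORE_FAST x → x=16091. Stack: []
LOAD_FAST x → push 16091. Stack: [16091]
LOAD_CONST → push 8. Stack: [16091, 8]
BINARY_OP // → 16091 // 8 = 2011. Stack: [2011]
RETURN_VALUE → return 2011.

2011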